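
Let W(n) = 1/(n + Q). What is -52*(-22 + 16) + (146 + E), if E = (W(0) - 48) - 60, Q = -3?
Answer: 1049/3 ≈ 349.67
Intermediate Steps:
W(n) = 1/(-3 + n) (W(n) = 1/(n - 3) = 1/(-3 + n))
E = -325/3 (E = (1/(-3 + 0) - 48) - 60 = (1/(-3) - 48) - 60 = (-1/3 - 48) - 60 = -145/3 - 60 = -325/3 ≈ -108.33)
-52*(-22 + 16) + (146 + E) = -52*(-22 + 16) + (146 - 325/3) = -52*(-6) + 113/3 = -26*(-12) + 113/3 = 312 + 113/3 = 1049/3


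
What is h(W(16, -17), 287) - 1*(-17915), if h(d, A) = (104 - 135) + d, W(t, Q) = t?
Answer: 17900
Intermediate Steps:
h(d, A) = -31 + d
h(W(16, -17), 287) - 1*(-17915) = (-31 + 16) - 1*(-17915) = -15 + 17915 = 17900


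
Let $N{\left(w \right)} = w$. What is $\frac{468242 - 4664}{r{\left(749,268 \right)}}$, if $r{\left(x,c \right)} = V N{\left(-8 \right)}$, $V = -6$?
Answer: $\frac{77263}{8} \approx 9657.9$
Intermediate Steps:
$r{\left(x,c \right)} = 48$ ($r{\left(x,c \right)} = \left(-6\right) \left(-8\right) = 48$)
$\frac{468242 - 4664}{r{\left(749,268 \right)}} = \frac{468242 - 4664}{48} = \left(468242 - 4664\right) \frac{1}{48} = 463578 \cdot \frac{1}{48} = \frac{77263}{8}$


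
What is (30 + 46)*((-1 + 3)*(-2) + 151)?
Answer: 11172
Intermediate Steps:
(30 + 46)*((-1 + 3)*(-2) + 151) = 76*(2*(-2) + 151) = 76*(-4 + 151) = 76*147 = 11172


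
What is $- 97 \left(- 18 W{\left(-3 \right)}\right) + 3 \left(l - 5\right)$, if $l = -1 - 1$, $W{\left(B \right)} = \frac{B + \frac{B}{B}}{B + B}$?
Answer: $561$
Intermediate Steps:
$W{\left(B \right)} = \frac{1 + B}{2 B}$ ($W{\left(B \right)} = \frac{B + 1}{2 B} = \left(1 + B\right) \frac{1}{2 B} = \frac{1 + B}{2 B}$)
$l = -2$ ($l = -1 - 1 = -2$)
$- 97 \left(- 18 W{\left(-3 \right)}\right) + 3 \left(l - 5\right) = - 97 \left(- 18 \frac{1 - 3}{2 \left(-3\right)}\right) + 3 \left(-2 - 5\right) = - 97 \left(- 18 \cdot \frac{1}{2} \left(- \frac{1}{3}\right) \left(-2\right)\right) + 3 \left(-7\right) = - 97 \left(\left(-18\right) \frac{1}{3}\right) - 21 = \left(-97\right) \left(-6\right) - 21 = 582 - 21 = 561$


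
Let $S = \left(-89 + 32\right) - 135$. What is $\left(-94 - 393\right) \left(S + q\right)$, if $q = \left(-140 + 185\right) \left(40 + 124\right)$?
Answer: $-3500556$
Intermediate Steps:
$S = -192$ ($S = -57 - 135 = -192$)
$q = 7380$ ($q = 45 \cdot 164 = 7380$)
$\left(-94 - 393\right) \left(S + q\right) = \left(-94 - 393\right) \left(-192 + 7380\right) = \left(-487\right) 7188 = -3500556$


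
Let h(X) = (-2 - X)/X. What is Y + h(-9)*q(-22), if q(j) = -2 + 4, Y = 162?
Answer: 1444/9 ≈ 160.44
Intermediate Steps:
q(j) = 2
h(X) = (-2 - X)/X
Y + h(-9)*q(-22) = 162 + ((-2 - 1*(-9))/(-9))*2 = 162 - (-2 + 9)/9*2 = 162 - 1/9*7*2 = 162 - 7/9*2 = 162 - 14/9 = 1444/9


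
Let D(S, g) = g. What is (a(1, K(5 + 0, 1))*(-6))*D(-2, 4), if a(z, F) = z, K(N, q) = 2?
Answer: -24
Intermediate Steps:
(a(1, K(5 + 0, 1))*(-6))*D(-2, 4) = (1*(-6))*4 = -6*4 = -24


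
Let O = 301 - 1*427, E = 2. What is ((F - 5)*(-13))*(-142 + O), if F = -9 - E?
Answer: -55744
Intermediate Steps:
O = -126 (O = 301 - 427 = -126)
F = -11 (F = -9 - 1*2 = -9 - 2 = -11)
((F - 5)*(-13))*(-142 + O) = ((-11 - 5)*(-13))*(-142 - 126) = -16*(-13)*(-268) = 208*(-268) = -55744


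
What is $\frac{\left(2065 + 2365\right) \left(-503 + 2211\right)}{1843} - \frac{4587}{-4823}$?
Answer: $\frac{36501393961}{8888789} \approx 4106.5$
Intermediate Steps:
$\frac{\left(2065 + 2365\right) \left(-503 + 2211\right)}{1843} - \frac{4587}{-4823} = 4430 \cdot 1708 \cdot \frac{1}{1843} - - \frac{4587}{4823} = 7566440 \cdot \frac{1}{1843} + \frac{4587}{4823} = \frac{7566440}{1843} + \frac{4587}{4823} = \frac{36501393961}{8888789}$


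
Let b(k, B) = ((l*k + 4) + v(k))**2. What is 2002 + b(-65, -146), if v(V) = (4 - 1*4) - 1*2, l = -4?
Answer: 70646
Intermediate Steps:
v(V) = -2 (v(V) = (4 - 4) - 2 = 0 - 2 = -2)
b(k, B) = (2 - 4*k)**2 (b(k, B) = ((-4*k + 4) - 2)**2 = ((4 - 4*k) - 2)**2 = (2 - 4*k)**2)
2002 + b(-65, -146) = 2002 + 4*(1 - 2*(-65))**2 = 2002 + 4*(1 + 130)**2 = 2002 + 4*131**2 = 2002 + 4*17161 = 2002 + 68644 = 70646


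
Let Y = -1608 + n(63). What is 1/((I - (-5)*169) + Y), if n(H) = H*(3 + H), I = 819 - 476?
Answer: 1/3738 ≈ 0.00026752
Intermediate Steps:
I = 343
Y = 2550 (Y = -1608 + 63*(3 + 63) = -1608 + 63*66 = -1608 + 4158 = 2550)
1/((I - (-5)*169) + Y) = 1/((343 - (-5)*169) + 2550) = 1/((343 - 1*(-845)) + 2550) = 1/((343 + 845) + 2550) = 1/(1188 + 2550) = 1/3738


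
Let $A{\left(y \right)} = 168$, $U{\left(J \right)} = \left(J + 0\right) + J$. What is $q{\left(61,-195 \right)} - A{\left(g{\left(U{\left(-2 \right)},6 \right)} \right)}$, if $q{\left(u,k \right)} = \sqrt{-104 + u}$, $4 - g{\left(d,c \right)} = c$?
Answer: $-168 + i \sqrt{43} \approx -168.0 + 6.5574 i$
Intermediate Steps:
$U{\left(J \right)} = 2 J$ ($U{\left(J \right)} = J + J = 2 J$)
$g{\left(d,c \right)} = 4 - c$
$q{\left(61,-195 \right)} - A{\left(g{\left(U{\left(-2 \right)},6 \right)} \right)} = \sqrt{-104 + 61} - 168 = \sqrt{-43} - 168 = i \sqrt{43} - 168 = -168 + i \sqrt{43}$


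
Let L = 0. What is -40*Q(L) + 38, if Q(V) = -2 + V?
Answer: 118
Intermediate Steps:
-40*Q(L) + 38 = -40*(-2 + 0) + 38 = -40*(-2) + 38 = 80 + 38 = 118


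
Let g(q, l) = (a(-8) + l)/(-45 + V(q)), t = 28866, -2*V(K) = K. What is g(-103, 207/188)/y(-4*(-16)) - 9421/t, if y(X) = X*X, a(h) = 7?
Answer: -23555540717/72241668096 ≈ -0.32607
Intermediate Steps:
V(K) = -K/2
y(X) = X²
g(q, l) = (7 + l)/(-45 - q/2)
g(-103, 207/188)/y(-4*(-16)) - 9421/t = (2*(-7 - 207/188)/(90 - 103))/((-4*(-16))²) - 9421/28866 = (2*(-7 - 207/188)/(-13))/(64²) - 9421*1/28866 = (2*(-1/13)*(-7 - 1*207/188))/4096 - 9421/28866 = (2*(-1/13)*(-7 - 207/188))*(1/4096) - 9421/28866 = (2*(-1/13)*(-1523/188))*(1/4096) - 9421/28866 = (1523/1222)*(1/4096) - 9421/28866 = 1523/5005312 - 9421/28866 = -23555540717/72241668096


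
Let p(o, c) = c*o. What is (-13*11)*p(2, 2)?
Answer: -572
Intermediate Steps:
(-13*11)*p(2, 2) = (-13*11)*(2*2) = -143*4 = -572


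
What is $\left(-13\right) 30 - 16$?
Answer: $-406$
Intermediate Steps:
$\left(-13\right) 30 - 16 = -390 - 16 = -406$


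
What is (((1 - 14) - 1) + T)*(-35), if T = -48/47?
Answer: 24710/47 ≈ 525.74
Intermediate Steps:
T = -48/47 (T = -48*1/47 = -48/47 ≈ -1.0213)
(((1 - 14) - 1) + T)*(-35) = (((1 - 14) - 1) - 48/47)*(-35) = ((-13 - 1) - 48/47)*(-35) = (-14 - 48/47)*(-35) = -706/47*(-35) = 24710/47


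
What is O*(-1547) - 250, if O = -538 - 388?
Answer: 1432272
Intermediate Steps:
O = -926
O*(-1547) - 250 = -926*(-1547) - 250 = 1432522 - 250 = 1432272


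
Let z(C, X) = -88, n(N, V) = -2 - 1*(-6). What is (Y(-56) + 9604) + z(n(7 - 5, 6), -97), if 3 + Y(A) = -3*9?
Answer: 9486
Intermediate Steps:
n(N, V) = 4 (n(N, V) = -2 + 6 = 4)
Y(A) = -30 (Y(A) = -3 - 3*9 = -3 - 27 = -30)
(Y(-56) + 9604) + z(n(7 - 5, 6), -97) = (-30 + 9604) - 88 = 9574 - 88 = 9486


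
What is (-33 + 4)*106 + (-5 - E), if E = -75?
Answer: -3004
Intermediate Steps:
(-33 + 4)*106 + (-5 - E) = (-33 + 4)*106 + (-5 - 1*(-75)) = -29*106 + (-5 + 75) = -3074 + 70 = -3004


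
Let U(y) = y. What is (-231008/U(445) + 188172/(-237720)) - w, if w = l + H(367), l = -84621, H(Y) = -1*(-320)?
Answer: 29542720157/352618 ≈ 83781.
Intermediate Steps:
H(Y) = 320
w = -84301 (w = -84621 + 320 = -84301)
(-231008/U(445) + 188172/(-237720)) - w = (-231008/445 + 188172/(-237720)) - 1*(-84301) = (-231008*1/445 + 188172*(-1/237720)) + 84301 = (-231008/445 - 15681/19810) + 84301 = -183329861/352618 + 84301 = 29542720157/352618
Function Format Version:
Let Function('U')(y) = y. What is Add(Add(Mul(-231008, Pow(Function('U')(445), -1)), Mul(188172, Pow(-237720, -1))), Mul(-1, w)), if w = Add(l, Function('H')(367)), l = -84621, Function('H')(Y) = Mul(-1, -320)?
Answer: Rational(29542720157, 352618) ≈ 83781.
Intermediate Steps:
Function('H')(Y) = 320
w = -84301 (w = Add(-84621, 320) = -84301)
Add(Add(Mul(-231008, Pow(Function('U')(445), -1)), Mul(188172, Pow(-237720, -1))), Mul(-1, w)) = Add(Add(Mul(-231008, Pow(445, -1)), Mul(188172, Pow(-237720, -1))), Mul(-1, -84301)) = Add(Add(Mul(-231008, Rational(1, 445)), Mul(188172, Rational(-1, 237720))), 84301) = Add(Add(Rational(-231008, 445), Rational(-15681, 19810)), 84301) = Add(Rational(-183329861, 352618), 84301) = Rational(29542720157, 352618)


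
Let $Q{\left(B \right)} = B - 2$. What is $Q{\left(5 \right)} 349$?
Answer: $1047$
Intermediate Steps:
$Q{\left(B \right)} = -2 + B$
$Q{\left(5 \right)} 349 = \left(-2 + 5\right) 349 = 3 \cdot 349 = 1047$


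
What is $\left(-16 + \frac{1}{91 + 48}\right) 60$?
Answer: $- \frac{133380}{139} \approx -959.57$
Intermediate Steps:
$\left(-16 + \frac{1}{91 + 48}\right) 60 = \left(-16 + \frac{1}{139}\right) 60 = \left(- \frac{2223}{139}\right) 60 = - \frac{133380}{139}$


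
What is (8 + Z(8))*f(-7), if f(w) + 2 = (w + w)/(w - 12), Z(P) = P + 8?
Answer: -576/19 ≈ -30.316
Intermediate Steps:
Z(P) = 8 + P
f(w) = -2 + 2*w/(-12 + w) (f(w) = -2 + (w + w)/(w - 12) = -2 + (2*w)/(-12 + w) = -2 + 2*w/(-12 + w))
(8 + Z(8))*f(-7) = (8 + (8 + 8))*(24/(-12 - 7)) = (8 + 16)*(24/(-19)) = 24*(24*(-1/19)) = 24*(-24/19) = -576/19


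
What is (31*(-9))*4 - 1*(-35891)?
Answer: 34775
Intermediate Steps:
(31*(-9))*4 - 1*(-35891) = -279*4 + 35891 = -1116 + 35891 = 34775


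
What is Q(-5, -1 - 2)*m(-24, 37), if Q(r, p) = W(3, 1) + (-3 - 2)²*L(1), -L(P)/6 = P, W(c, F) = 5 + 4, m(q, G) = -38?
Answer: 5358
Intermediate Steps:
W(c, F) = 9
L(P) = -6*P
Q(r, p) = -141 (Q(r, p) = 9 + (-3 - 2)²*(-6*1) = 9 + (-5)²*(-6) = 9 + 25*(-6) = 9 - 150 = -141)
Q(-5, -1 - 2)*m(-24, 37) = -141*(-38) = 5358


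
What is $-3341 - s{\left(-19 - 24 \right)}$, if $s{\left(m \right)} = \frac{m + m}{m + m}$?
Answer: $-3342$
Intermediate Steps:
$s{\left(m \right)} = 1$ ($s{\left(m \right)} = \frac{2 m}{2 m} = 2 m \frac{1}{2 m} = 1$)
$-3341 - s{\left(-19 - 24 \right)} = -3341 - 1 = -3342$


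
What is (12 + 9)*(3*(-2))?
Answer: -126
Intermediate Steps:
(12 + 9)*(3*(-2)) = 21*(-6) = -126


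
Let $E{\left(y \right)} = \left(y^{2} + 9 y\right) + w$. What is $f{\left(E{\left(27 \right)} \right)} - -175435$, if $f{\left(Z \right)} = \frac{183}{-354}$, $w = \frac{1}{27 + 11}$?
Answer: $\frac{20701269}{118} \approx 1.7543 \cdot 10^{5}$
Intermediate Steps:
$w = \frac{1}{38} \approx 0.026316$
$E{\left(y \right)} = \frac{1}{38} + y^{2} + 9 y$ ($E{\left(y \right)} = \left(y^{2} + 9 y\right) + \frac{1}{38} = \frac{1}{38} + y^{2} + 9 y$)
$f{\left(Z \right)} = - \frac{61}{118}$ ($f{\left(Z \right)} = 183 \left(- \frac{1}{354}\right) = - \frac{61}{118}$)
$f{\left(E{\left(27 \right)} \right)} - -175435 = - \frac{61}{118} - -175435 = - \frac{61}{118} + 175435 = \frac{20701269}{118}$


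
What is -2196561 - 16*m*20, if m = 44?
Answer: -2210641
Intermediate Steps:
-2196561 - 16*m*20 = -2196561 - 16*44*20 = -2196561 - 704*20 = -2196561 - 1*14080 = -2196561 - 14080 = -2210641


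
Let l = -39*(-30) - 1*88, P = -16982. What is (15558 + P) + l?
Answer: -342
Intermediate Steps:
l = 1082 (l = 1170 - 88 = 1082)
(15558 + P) + l = (15558 - 16982) + 1082 = -1424 + 1082 = -342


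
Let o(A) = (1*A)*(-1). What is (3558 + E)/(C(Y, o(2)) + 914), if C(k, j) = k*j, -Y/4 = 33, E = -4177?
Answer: -619/1178 ≈ -0.52547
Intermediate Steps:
o(A) = -A (o(A) = A*(-1) = -A)
Y = -132 (Y = -4*33 = -132)
C(k, j) = j*k
(3558 + E)/(C(Y, o(2)) + 914) = (3558 - 4177)/(-1*2*(-132) + 914) = -619/(-2*(-132) + 914) = -619/(264 + 914) = -619/1178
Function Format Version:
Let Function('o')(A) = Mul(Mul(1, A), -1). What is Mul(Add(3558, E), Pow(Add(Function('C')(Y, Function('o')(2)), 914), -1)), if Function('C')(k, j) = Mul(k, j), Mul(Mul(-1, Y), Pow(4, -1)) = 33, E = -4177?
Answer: Rational(-619, 1178) ≈ -0.52547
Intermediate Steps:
Function('o')(A) = Mul(-1, A) (Function('o')(A) = Mul(A, -1) = Mul(-1, A))
Y = -132 (Y = Mul(-4, 33) = -132)
Function('C')(k, j) = Mul(j, k)
Mul(Add(3558, E), Pow(Add(Function('C')(Y, Function('o')(2)), 914), -1)) = Mul(Add(3558, -4177), Pow(Add(Mul(Mul(-1, 2), -132), 914), -1)) = Mul(-619, Pow(Add(Mul(-2, -132), 914), -1)) = Mul(-619, Pow(Add(264, 914), -1)) = Mul(-619, Pow(1178, -1)) = Mul(-619, Rational(1, 1178)) = Rational(-619, 1178)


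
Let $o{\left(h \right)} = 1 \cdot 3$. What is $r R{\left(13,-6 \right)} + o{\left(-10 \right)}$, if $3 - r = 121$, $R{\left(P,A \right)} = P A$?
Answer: $9207$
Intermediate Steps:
$R{\left(P,A \right)} = A P$
$r = -118$ ($r = 3 - 121 = -118$)
$o{\left(h \right)} = 3$
$r R{\left(13,-6 \right)} + o{\left(-10 \right)} = - 118 \left(\left(-6\right) 13\right) + 3 = \left(-118\right) \left(-78\right) + 3 = 9204 + 3 = 9207$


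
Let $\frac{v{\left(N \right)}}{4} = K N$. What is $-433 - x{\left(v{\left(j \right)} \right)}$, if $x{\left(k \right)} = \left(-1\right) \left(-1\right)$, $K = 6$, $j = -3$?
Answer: $-434$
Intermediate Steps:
$v{\left(N \right)} = 24 N$ ($v{\left(N \right)} = 4 \cdot 6 N = 24 N$)
$x{\left(k \right)} = 1$
$-433 - x{\left(v{\left(j \right)} \right)} = -433 - 1 = -434$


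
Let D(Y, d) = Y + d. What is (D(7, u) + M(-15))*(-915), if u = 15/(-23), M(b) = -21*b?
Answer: -6762765/23 ≈ -2.9403e+5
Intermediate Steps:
u = -15/23 (u = 15*(-1/23) = -15/23 ≈ -0.65217)
(D(7, u) + M(-15))*(-915) = ((7 - 15/23) - 21*(-15))*(-915) = (146/23 + 315)*(-915) = (7391/23)*(-915) = -6762765/23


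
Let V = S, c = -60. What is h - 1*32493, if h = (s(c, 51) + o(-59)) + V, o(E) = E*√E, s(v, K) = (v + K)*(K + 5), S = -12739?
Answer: -45736 - 59*I*√59 ≈ -45736.0 - 453.19*I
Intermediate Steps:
s(v, K) = (5 + K)*(K + v) (s(v, K) = (K + v)*(5 + K) = (5 + K)*(K + v))
V = -12739
o(E) = E^(3/2)
h = -13243 - 59*I*√59 (h = ((51² + 5*51 + 5*(-60) + 51*(-60)) + (-59)^(3/2)) - 12739 = ((2601 + 255 - 300 - 3060) - 59*I*√59) - 12739 = (-504 - 59*I*√59) - 12739 = -13243 - 59*I*√59 ≈ -13243.0 - 453.19*I)
h - 1*32493 = (-13243 - 59*I*√59) - 1*32493 = (-13243 - 59*I*√59) - 32493 = -45736 - 59*I*√59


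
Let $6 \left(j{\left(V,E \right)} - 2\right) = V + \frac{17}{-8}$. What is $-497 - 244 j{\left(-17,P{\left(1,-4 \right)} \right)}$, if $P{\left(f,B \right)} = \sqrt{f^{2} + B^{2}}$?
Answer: $- \frac{829}{4} \approx -207.25$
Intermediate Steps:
$P{\left(f,B \right)} = \sqrt{B^{2} + f^{2}}$
$j{\left(V,E \right)} = \frac{79}{48} + \frac{V}{6}$ ($j{\left(V,E \right)} = 2 + \frac{V + \frac{17}{-8}}{6} = 2 + \frac{V + 17 \left(- \frac{1}{8}\right)}{6} = 2 + \frac{V - \frac{17}{8}}{6} = 2 + \frac{- \frac{17}{8} + V}{6} = 2 + \left(- \frac{17}{48} + \frac{V}{6}\right) = \frac{79}{48} + \frac{V}{6}$)
$-497 - 244 j{\left(-17,P{\left(1,-4 \right)} \right)} = -497 - 244 \left(\frac{79}{48} + \frac{1}{6} \left(-17\right)\right) = -497 - 244 \left(\frac{79}{48} - \frac{17}{6}\right) = -497 - - \frac{1159}{4} = -497 + \frac{1159}{4} = - \frac{829}{4}$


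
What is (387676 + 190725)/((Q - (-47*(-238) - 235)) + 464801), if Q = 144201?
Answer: 578401/598051 ≈ 0.96714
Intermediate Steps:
(387676 + 190725)/((Q - (-47*(-238) - 235)) + 464801) = (387676 + 190725)/((144201 - (-47*(-238) - 235)) + 464801) = 578401/((144201 - (11186 - 235)) + 464801) = 578401/((144201 - 1*10951) + 464801) = 578401/((144201 - 10951) + 464801) = 578401/(133250 + 464801) = 578401/598051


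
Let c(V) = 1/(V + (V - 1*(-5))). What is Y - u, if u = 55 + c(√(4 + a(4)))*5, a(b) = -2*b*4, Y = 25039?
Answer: 3422783/137 + 20*I*√7/137 ≈ 24984.0 + 0.38624*I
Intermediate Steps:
a(b) = -8*b
c(V) = 1/(5 + 2*V) (c(V) = 1/(V + (V + 5)) = 1/(V + (5 + V)) = 1/(5 + 2*V))
u = 55 + 5/(5 + 4*I*√7) (u = 55 + 5/(5 + 2*√(4 - 8*4)) = 55 + 5/(5 + 2*√(4 - 32)) = 55 + 5/(5 + 2*√(-28)) = 55 + 5/(5 + 2*(2*I*√7)) = 55 + 5/(5 + 4*I*√7) ≈ 55.182 - 0.38624*I)
Y - u = 25039 - (7560/137 - 20*I*√7/137) = 25039 + (-7560/137 + 20*I*√7/137) = 3422783/137 + 20*I*√7/137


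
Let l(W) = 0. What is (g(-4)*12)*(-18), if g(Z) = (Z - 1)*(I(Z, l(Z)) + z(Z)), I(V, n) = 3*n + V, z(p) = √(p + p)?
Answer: -4320 + 2160*I*√2 ≈ -4320.0 + 3054.7*I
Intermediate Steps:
z(p) = √2*√p (z(p) = √(2*p) = √2*√p)
I(V, n) = V + 3*n
g(Z) = (-1 + Z)*(Z + √2*√Z) (g(Z) = (Z - 1)*((Z + 3*0) + √2*√Z) = (-1 + Z)*((Z + 0) + √2*√Z) = (-1 + Z)*(Z + √2*√Z))
(g(-4)*12)*(-18) = (((-4)² - 1*(-4) + √2*(-4)^(3/2) - √2*√(-4))*12)*(-18) = ((16 + 4 + √2*(-8*I) - √2*2*I)*12)*(-18) = ((16 + 4 - 8*I*√2 - 2*I*√2)*12)*(-18) = ((20 - 10*I*√2)*12)*(-18) = (240 - 120*I*√2)*(-18) = -4320 + 2160*I*√2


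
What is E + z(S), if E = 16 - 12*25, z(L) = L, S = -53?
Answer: -337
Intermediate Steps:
E = -284 (E = 16 - 300 = -284)
E + z(S) = -284 - 53 = -337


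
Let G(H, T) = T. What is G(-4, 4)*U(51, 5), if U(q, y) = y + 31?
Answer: 144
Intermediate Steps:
U(q, y) = 31 + y
G(-4, 4)*U(51, 5) = 4*(31 + 5) = 4*36 = 144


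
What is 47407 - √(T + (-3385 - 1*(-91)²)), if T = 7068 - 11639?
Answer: 47407 - I*√16237 ≈ 47407.0 - 127.42*I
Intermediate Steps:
T = -4571
47407 - √(T + (-3385 - 1*(-91)²)) = 47407 - √(-4571 + (-3385 - 1*(-91)²)) = 47407 - √(-4571 + (-3385 - 1*8281)) = 47407 - √(-4571 + (-3385 - 8281)) = 47407 - √(-4571 - 11666) = 47407 - √(-16237) = 47407 - I*√16237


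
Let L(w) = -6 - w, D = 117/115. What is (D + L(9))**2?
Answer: 2585664/13225 ≈ 195.51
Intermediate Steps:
D = 117/115 (D = 117*(1/115) = 117/115 ≈ 1.0174)
(D + L(9))**2 = (117/115 + (-6 - 1*9))**2 = (117/115 + (-6 - 9))**2 = (117/115 - 15)**2 = (-1608/115)**2 = 2585664/13225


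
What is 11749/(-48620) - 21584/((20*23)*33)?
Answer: -1116149/670956 ≈ -1.6635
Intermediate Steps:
11749/(-48620) - 21584/((20*23)*33) = 11749*(-1/48620) - 21584/(460*33) = -11749/48620 - 21584/15180 = -11749/48620 - 21584*1/15180 = -11749/48620 - 5396/3795 = -1116149/670956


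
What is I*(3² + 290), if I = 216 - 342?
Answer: -37674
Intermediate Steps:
I = -126
I*(3² + 290) = -126*(3² + 290) = -126*(9 + 290) = -126*299 = -37674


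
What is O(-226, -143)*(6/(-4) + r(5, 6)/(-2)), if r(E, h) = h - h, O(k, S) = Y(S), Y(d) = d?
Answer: 429/2 ≈ 214.50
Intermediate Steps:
O(k, S) = S
r(E, h) = 0
O(-226, -143)*(6/(-4) + r(5, 6)/(-2)) = -143*(6/(-4) + 0/(-2)) = -143*(6*(-1/4) + 0*(-1/2)) = -143*(-3/2 + 0) = -143*(-3/2) = 429/2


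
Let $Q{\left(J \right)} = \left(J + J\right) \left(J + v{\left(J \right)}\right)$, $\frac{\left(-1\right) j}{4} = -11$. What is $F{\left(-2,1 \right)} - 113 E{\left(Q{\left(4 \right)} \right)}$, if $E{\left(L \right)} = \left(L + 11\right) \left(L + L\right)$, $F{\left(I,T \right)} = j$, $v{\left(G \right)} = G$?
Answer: $-1084756$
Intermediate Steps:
$j = 44$ ($j = \left(-4\right) \left(-11\right) = 44$)
$F{\left(I,T \right)} = 44$
$Q{\left(J \right)} = 4 J^{2}$ ($Q{\left(J \right)} = \left(J + J\right) \left(J + J\right) = 2 J 2 J = 4 J^{2}$)
$E{\left(L \right)} = 2 L \left(11 + L\right)$ ($E{\left(L \right)} = \left(11 + L\right) 2 L = 2 L \left(11 + L\right)$)
$F{\left(-2,1 \right)} - 113 E{\left(Q{\left(4 \right)} \right)} = 44 - 113 \cdot 2 \cdot 4 \cdot 4^{2} \left(11 + 4 \cdot 4^{2}\right) = 44 - 113 \cdot 2 \cdot 4 \cdot 16 \left(11 + 4 \cdot 16\right) = 44 - 113 \cdot 2 \cdot 64 \left(11 + 64\right) = 44 - 113 \cdot 2 \cdot 64 \cdot 75 = 44 - 1084800 = -1084756$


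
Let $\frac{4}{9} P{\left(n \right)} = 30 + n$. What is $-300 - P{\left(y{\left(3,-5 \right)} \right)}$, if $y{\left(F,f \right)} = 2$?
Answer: $-372$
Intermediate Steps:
$P{\left(n \right)} = \frac{135}{2} + \frac{9 n}{4}$ ($P{\left(n \right)} = \frac{9 \left(30 + n\right)}{4} = \frac{135}{2} + \frac{9 n}{4}$)
$-300 - P{\left(y{\left(3,-5 \right)} \right)} = -300 - \left(\frac{135}{2} + \frac{9}{4} \cdot 2\right) = -300 - \left(\frac{135}{2} + \frac{9}{2}\right) = -300 - 72 = -372$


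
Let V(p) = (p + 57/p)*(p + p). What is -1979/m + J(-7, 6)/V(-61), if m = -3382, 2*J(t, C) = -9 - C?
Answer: 14927959/25554392 ≈ 0.58416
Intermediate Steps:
J(t, C) = -9/2 - C/2 (J(t, C) = (-9 - C)/2 = -9/2 - C/2)
V(p) = 2*p*(p + 57/p) (V(p) = (p + 57/p)*(2*p) = 2*p*(p + 57/p))
-1979/m + J(-7, 6)/V(-61) = -1979/(-3382) + (-9/2 - ½*6)/(114 + 2*(-61)²) = -1979*(-1/3382) + (-9/2 - 3)/(114 + 2*3721) = 1979/3382 - 15/(2*(114 + 7442)) = 1979/3382 - 15/2/7556 = 1979/3382 - 15/2*1/7556 = 1979/3382 - 15/15112 = 14927959/25554392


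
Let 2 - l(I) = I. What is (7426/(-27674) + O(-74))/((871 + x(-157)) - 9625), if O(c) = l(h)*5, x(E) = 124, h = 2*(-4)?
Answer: -688137/119413310 ≈ -0.0057627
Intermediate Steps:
h = -8
l(I) = 2 - I
O(c) = 50 (O(c) = (2 - 1*(-8))*5 = (2 + 8)*5 = 10*5 = 50)
(7426/(-27674) + O(-74))/((871 + x(-157)) - 9625) = (7426/(-27674) + 50)/((871 + 124) - 9625) = (7426*(-1/27674) + 50)/(995 - 9625) = (-3713/13837 + 50)/(-8630) = (688137/13837)*(-1/8630) = -688137/119413310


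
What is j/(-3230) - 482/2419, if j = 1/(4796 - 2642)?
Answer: -3353478859/16829998980 ≈ -0.19926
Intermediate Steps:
j = 1/2154 ≈ 0.00046425
j/(-3230) - 482/2419 = (1/2154)/(-3230) - 482/2419 = (1/2154)*(-1/3230) - 482*1/2419 = -1/6957420 - 482/2419 = -3353478859/16829998980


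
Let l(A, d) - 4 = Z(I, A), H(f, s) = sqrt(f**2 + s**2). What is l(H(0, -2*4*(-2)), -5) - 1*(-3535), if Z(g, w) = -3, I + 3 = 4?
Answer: 3536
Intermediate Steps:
I = 1 (I = -3 + 4 = 1)
l(A, d) = 1 (l(A, d) = 4 - 3 = 1)
l(H(0, -2*4*(-2)), -5) - 1*(-3535) = 1 - 1*(-3535) = 1 + 3535 = 3536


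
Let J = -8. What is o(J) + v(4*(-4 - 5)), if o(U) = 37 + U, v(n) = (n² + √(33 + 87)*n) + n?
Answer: 1289 - 72*√30 ≈ 894.64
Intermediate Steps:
v(n) = n + n² + 2*n*√30 (v(n) = (n² + √120*n) + n = (n² + (2*√30)*n) + n = (n² + 2*n*√30) + n = n + n² + 2*n*√30)
o(J) + v(4*(-4 - 5)) = (37 - 8) + (4*(-4 - 5))*(1 + 4*(-4 - 5) + 2*√30) = 29 + (4*(-9))*(1 + 4*(-9) + 2*√30) = 29 - 36*(1 - 36 + 2*√30) = 29 - 36*(-35 + 2*√30) = 29 + (1260 - 72*√30) = 1289 - 72*√30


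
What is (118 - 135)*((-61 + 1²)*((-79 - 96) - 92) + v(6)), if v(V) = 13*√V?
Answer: -272340 - 221*√6 ≈ -2.7288e+5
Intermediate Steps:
(118 - 135)*((-61 + 1²)*((-79 - 96) - 92) + v(6)) = (118 - 135)*((-61 + 1²)*((-79 - 96) - 92) + 13*√6) = -17*((-61 + 1)*(-175 - 92) + 13*√6) = -17*(-60*(-267) + 13*√6) = -17*(16020 + 13*√6) = -272340 - 221*√6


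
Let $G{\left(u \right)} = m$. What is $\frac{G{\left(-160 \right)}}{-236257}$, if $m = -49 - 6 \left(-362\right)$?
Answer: $- \frac{2123}{236257} \approx -0.008986$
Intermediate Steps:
$m = 2123$ ($m = -49 - -2172 = -49 + 2172 = 2123$)
$G{\left(u \right)} = 2123$
$\frac{G{\left(-160 \right)}}{-236257} = \frac{2123}{-236257} = 2123 \left(- \frac{1}{236257}\right) = - \frac{2123}{236257}$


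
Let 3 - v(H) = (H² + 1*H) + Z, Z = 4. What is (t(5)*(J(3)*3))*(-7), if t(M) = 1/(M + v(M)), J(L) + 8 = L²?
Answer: 21/26 ≈ 0.80769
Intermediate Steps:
J(L) = -8 + L²
v(H) = -1 - H - H² (v(H) = 3 - ((H² + 1*H) + 4) = 3 - ((H² + H) + 4) = 3 - ((H + H²) + 4) = 3 - (4 + H + H²) = 3 + (-4 - H - H²) = -1 - H - H²)
t(M) = 1/(-1 - M²) (t(M) = 1/(M + (-1 - M - M²)) = 1/(-1 - M²))
(t(5)*(J(3)*3))*(-7) = ((-1/(1 + 5²))*((-8 + 3²)*3))*(-7) = ((-1/(1 + 25))*((-8 + 9)*3))*(-7) = ((-1/26)*(1*3))*(-7) = (-1*1/26*3)*(-7) = -1/26*3*(-7) = -3/26*(-7) = 21/26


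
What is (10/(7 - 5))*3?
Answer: 15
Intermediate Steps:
(10/(7 - 5))*3 = (10/2)*3 = (10*(1/2))*3 = 5*3 = 15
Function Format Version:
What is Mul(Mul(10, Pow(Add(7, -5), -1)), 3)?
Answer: 15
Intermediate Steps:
Mul(Mul(10, Pow(Add(7, -5), -1)), 3) = Mul(Mul(10, Pow(2, -1)), 3) = Mul(Mul(10, Rational(1, 2)), 3) = Mul(5, 3) = 15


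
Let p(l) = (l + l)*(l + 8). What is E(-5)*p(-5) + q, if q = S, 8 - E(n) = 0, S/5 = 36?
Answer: -60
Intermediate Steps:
S = 180 (S = 5*36 = 180)
p(l) = 2*l*(8 + l) (p(l) = (2*l)*(8 + l) = 2*l*(8 + l))
E(n) = 8 (E(n) = 8 - 1*0 = 8 + 0 = 8)
q = 180
E(-5)*p(-5) + q = 8*(2*(-5)*(8 - 5)) + 180 = 8*(2*(-5)*3) + 180 = 8*(-30) + 180 = -240 + 180 = -60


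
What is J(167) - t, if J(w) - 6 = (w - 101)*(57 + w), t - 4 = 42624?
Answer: -27838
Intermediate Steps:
t = 42628 (t = 4 + 42624 = 42628)
J(w) = 6 + (-101 + w)*(57 + w) (J(w) = 6 + (w - 101)*(57 + w) = 6 + (-101 + w)*(57 + w))
J(167) - t = (-5751 + 167² - 44*167) - 1*42628 = (-5751 + 27889 - 7348) - 42628 = 14790 - 42628 = -27838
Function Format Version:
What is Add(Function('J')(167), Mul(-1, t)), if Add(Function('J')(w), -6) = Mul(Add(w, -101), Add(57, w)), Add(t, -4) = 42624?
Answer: -27838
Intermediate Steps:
t = 42628 (t = Add(4, 42624) = 42628)
Function('J')(w) = Add(6, Mul(Add(-101, w), Add(57, w))) (Function('J')(w) = Add(6, Mul(Add(w, -101), Add(57, w))) = Add(6, Mul(Add(-101, w), Add(57, w))))
Add(Function('J')(167), Mul(-1, t)) = Add(Add(-5751, Pow(167, 2), Mul(-44, 167)), Mul(-1, 42628)) = Add(Add(-5751, 27889, -7348), -42628) = Add(14790, -42628) = -27838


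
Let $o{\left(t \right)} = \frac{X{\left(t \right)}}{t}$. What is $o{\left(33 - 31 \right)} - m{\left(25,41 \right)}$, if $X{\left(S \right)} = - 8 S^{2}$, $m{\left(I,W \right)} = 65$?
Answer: $-81$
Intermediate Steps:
$o{\left(t \right)} = - 8 t$ ($o{\left(t \right)} = \frac{\left(-8\right) t^{2}}{t} = - 8 t$)
$o{\left(33 - 31 \right)} - m{\left(25,41 \right)} = - 8 \left(33 - 31\right) - 65 = \left(-8\right) 2 - 65 = -16 - 65 = -81$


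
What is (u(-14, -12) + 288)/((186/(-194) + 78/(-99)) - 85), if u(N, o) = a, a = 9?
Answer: -950697/277676 ≈ -3.4238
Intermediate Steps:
u(N, o) = 9
(u(-14, -12) + 288)/((186/(-194) + 78/(-99)) - 85) = (9 + 288)/((186/(-194) + 78/(-99)) - 85) = 297/((186*(-1/194) + 78*(-1/99)) - 85) = 297/((-93/97 - 26/33) - 85) = 297/(-5591/3201 - 85) = 297/(-277676/3201) = 297*(-3201/277676) = -950697/277676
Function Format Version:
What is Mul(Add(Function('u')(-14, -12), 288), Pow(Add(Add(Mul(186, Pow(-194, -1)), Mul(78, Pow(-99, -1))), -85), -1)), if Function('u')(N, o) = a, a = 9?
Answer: Rational(-950697, 277676) ≈ -3.4238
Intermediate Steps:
Function('u')(N, o) = 9
Mul(Add(Function('u')(-14, -12), 288), Pow(Add(Add(Mul(186, Pow(-194, -1)), Mul(78, Pow(-99, -1))), -85), -1)) = Mul(Add(9, 288), Pow(Add(Add(Mul(186, Pow(-194, -1)), Mul(78, Pow(-99, -1))), -85), -1)) = Mul(297, Pow(Add(Add(Mul(186, Rational(-1, 194)), Mul(78, Rational(-1, 99))), -85), -1)) = Mul(297, Pow(Add(Add(Rational(-93, 97), Rational(-26, 33)), -85), -1)) = Mul(297, Pow(Add(Rational(-5591, 3201), -85), -1)) = Mul(297, Pow(Rational(-277676, 3201), -1)) = Mul(297, Rational(-3201, 277676)) = Rational(-950697, 277676)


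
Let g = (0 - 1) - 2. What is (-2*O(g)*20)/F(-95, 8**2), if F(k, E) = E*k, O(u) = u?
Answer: -3/152 ≈ -0.019737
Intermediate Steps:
g = -3 (g = -1 - 2 = -3)
(-2*O(g)*20)/F(-95, 8**2) = (-2*(-3)*20)/((8**2*(-95))) = (6*20)/((64*(-95))) = 120/(-6080) = 120*(-1/6080) = -3/152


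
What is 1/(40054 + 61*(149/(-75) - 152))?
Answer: 75/2299561 ≈ 3.2615e-5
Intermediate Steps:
1/(40054 + 61*(149/(-75) - 152)) = 1/(40054 + 61*(149*(-1/75) - 152)) = 1/(40054 + 61*(-149/75 - 152)) = 1/(40054 + 61*(-11549/75)) = 1/(40054 - 704489/75) = 1/(2299561/75) = 75/2299561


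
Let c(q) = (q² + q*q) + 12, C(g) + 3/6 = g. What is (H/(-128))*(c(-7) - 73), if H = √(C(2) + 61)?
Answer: -185*√10/256 ≈ -2.2852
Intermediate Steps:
C(g) = -½ + g
c(q) = 12 + 2*q² (c(q) = (q² + q²) + 12 = 2*q² + 12 = 12 + 2*q²)
H = 5*√10/2 (H = √((-½ + 2) + 61) = √(3/2 + 61) = √(125/2) = 5*√10/2 ≈ 7.9057)
(H/(-128))*(c(-7) - 73) = ((5*√10/2)/(-128))*((12 + 2*(-7)²) - 73) = ((5*√10/2)*(-1/128))*((12 + 2*49) - 73) = (-5*√10/256)*((12 + 98) - 73) = (-5*√10/256)*(110 - 73) = -5*√10/256*37 = -185*√10/256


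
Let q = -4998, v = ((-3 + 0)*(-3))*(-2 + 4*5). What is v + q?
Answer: -4836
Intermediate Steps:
v = 162 (v = (-3*(-3))*(-2 + 20) = 9*18 = 162)
v + q = 162 - 4998 = -4836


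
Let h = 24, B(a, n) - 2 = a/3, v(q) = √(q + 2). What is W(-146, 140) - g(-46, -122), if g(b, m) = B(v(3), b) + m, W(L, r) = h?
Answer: 144 - √5/3 ≈ 143.25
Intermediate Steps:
v(q) = √(2 + q)
B(a, n) = 2 + a/3
W(L, r) = 24
g(b, m) = 2 + m + √5/3 (g(b, m) = (2 + √(2 + 3)/3) + m = (2 + √5/3) + m = 2 + m + √5/3)
W(-146, 140) - g(-46, -122) = 24 - (2 - 122 + √5/3) = 24 - (-120 + √5/3) = 24 + (120 - √5/3) = 144 - √5/3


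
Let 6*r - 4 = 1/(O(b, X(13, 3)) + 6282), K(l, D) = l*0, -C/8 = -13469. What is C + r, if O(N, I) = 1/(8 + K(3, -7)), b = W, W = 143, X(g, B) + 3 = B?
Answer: 5415325770/50257 ≈ 1.0775e+5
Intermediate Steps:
C = 107752 (C = -8*(-13469) = 107752)
X(g, B) = -3 + B
K(l, D) = 0
b = 143
O(N, I) = 1/8 (O(N, I) = 1/(8 + 0) = 1/8)
r = 33506/50257 (r = 2/3 + 1/(6*(1/8 + 6282)) = 2/3 + 1/(6*(50257/8)) = 2/3 + (1/6)*(8/50257) = 2/3 + 4/150771 = 33506/50257 ≈ 0.66669)
C + r = 107752 + 33506/50257 = 5415325770/50257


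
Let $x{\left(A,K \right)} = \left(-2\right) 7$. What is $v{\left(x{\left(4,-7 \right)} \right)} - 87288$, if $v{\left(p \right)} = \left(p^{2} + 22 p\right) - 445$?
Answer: $-87845$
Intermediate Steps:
$x{\left(A,K \right)} = -14$
$v{\left(p \right)} = -445 + p^{2} + 22 p$
$v{\left(x{\left(4,-7 \right)} \right)} - 87288 = \left(-445 + \left(-14\right)^{2} + 22 \left(-14\right)\right) - 87288 = \left(-445 + 196 - 308\right) - 87288 = -557 - 87288 = -87845$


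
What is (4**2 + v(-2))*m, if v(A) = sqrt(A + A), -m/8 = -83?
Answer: 10624 + 1328*I ≈ 10624.0 + 1328.0*I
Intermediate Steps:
m = 664 (m = -8*(-83) = 664)
v(A) = sqrt(2)*sqrt(A) (v(A) = sqrt(2*A) = sqrt(2)*sqrt(A))
(4**2 + v(-2))*m = (4**2 + sqrt(2)*sqrt(-2))*664 = (16 + sqrt(2)*(I*sqrt(2)))*664 = (16 + 2*I)*664 = 10624 + 1328*I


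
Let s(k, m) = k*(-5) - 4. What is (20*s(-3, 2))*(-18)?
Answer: -3960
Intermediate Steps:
s(k, m) = -4 - 5*k (s(k, m) = -5*k - 4 = -4 - 5*k)
(20*s(-3, 2))*(-18) = (20*(-4 - 5*(-3)))*(-18) = (20*(-4 + 15))*(-18) = (20*11)*(-18) = 220*(-18) = -3960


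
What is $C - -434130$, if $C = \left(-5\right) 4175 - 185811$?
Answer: $227444$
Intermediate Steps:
$C = -206686$ ($C = -20875 - 185811 = -206686$)
$C - -434130 = -206686 - -434130 = -206686 + 434130 = 227444$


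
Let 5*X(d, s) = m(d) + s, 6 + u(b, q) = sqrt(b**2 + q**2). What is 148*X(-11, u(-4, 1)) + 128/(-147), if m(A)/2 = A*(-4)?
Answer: 1783352/735 + 148*sqrt(17)/5 ≈ 2548.4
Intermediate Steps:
m(A) = -8*A (m(A) = 2*(A*(-4)) = 2*(-4*A) = -8*A)
u(b, q) = -6 + sqrt(b**2 + q**2)
X(d, s) = -8*d/5 + s/5 (X(d, s) = (-8*d + s)/5 = (s - 8*d)/5 = -8*d/5 + s/5)
148*X(-11, u(-4, 1)) + 128/(-147) = 148*(-8/5*(-11) + (-6 + sqrt((-4)**2 + 1**2))/5) + 128/(-147) = 148*(88/5 + (-6 + sqrt(16 + 1))/5) + 128*(-1/147) = 148*(88/5 + (-6 + sqrt(17))/5) - 128/147 = 148*(88/5 + (-6/5 + sqrt(17)/5)) - 128/147 = 148*(82/5 + sqrt(17)/5) - 128/147 = (12136/5 + 148*sqrt(17)/5) - 128/147 = 1783352/735 + 148*sqrt(17)/5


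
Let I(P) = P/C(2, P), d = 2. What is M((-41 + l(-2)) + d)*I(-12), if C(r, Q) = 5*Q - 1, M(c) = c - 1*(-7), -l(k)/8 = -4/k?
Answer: -576/61 ≈ -9.4426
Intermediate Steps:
l(k) = 32/k (l(k) = -(-32)/k = 32/k)
M(c) = 7 + c (M(c) = c + 7 = 7 + c)
C(r, Q) = -1 + 5*Q
I(P) = P/(-1 + 5*P)
M((-41 + l(-2)) + d)*I(-12) = (7 + ((-41 + 32/(-2)) + 2))*(-12/(-1 + 5*(-12))) = (7 + ((-41 + 32*(-½)) + 2))*(-12/(-1 - 60)) = (7 + ((-41 - 16) + 2))*(-12/(-61)) = (7 + (-57 + 2))*(-12*(-1/61)) = (7 - 55)*(12/61) = -48*12/61 = -576/61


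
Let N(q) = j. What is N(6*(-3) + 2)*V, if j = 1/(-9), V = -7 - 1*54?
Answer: 61/9 ≈ 6.7778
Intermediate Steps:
V = -61 (V = -7 - 54 = -61)
j = -⅑ ≈ -0.11111
N(q) = -⅑
N(6*(-3) + 2)*V = -⅑*(-61) = 61/9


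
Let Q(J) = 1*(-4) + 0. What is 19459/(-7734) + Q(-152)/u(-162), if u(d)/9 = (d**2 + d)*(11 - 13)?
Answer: -761291879/302577282 ≈ -2.5160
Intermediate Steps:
Q(J) = -4 (Q(J) = -4 + 0 = -4)
u(d) = -18*d - 18*d**2 (u(d) = 9*((d**2 + d)*(11 - 13)) = 9*((d + d**2)*(-2)) = 9*(-2*d - 2*d**2) = -18*d - 18*d**2)
19459/(-7734) + Q(-152)/u(-162) = 19459/(-7734) - 4*1/(2916*(1 - 162)) = 19459*(-1/7734) - 4/((-18*(-162)*(-161))) = -19459/7734 - 4/(-469476) = -19459/7734 - 4*(-1/469476) = -19459/7734 + 1/117369 = -761291879/302577282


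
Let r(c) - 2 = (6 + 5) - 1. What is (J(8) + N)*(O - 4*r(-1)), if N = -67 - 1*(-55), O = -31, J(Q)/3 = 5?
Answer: -237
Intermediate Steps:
J(Q) = 15 (J(Q) = 3*5 = 15)
r(c) = 12 (r(c) = 2 + ((6 + 5) - 1) = 2 + (11 - 1) = 2 + 10 = 12)
N = -12 (N = -67 + 55 = -12)
(J(8) + N)*(O - 4*r(-1)) = (15 - 12)*(-31 - 4*12) = 3*(-31 - 48) = 3*(-79) = -237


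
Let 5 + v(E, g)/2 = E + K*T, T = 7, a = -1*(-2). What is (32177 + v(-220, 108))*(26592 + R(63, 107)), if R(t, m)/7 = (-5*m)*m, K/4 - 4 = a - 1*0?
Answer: -11995505749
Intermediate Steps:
a = 2
K = 24 (K = 16 + 4*(2 - 1*0) = 16 + 4*(2 + 0) = 16 + 4*2 = 16 + 8 = 24)
R(t, m) = -35*m**2 (R(t, m) = 7*((-5*m)*m) = 7*(-5*m**2) = -35*m**2)
v(E, g) = 326 + 2*E (v(E, g) = -10 + 2*(E + 24*7) = -10 + 2*(E + 168) = -10 + 2*(168 + E) = -10 + (336 + 2*E) = 326 + 2*E)
(32177 + v(-220, 108))*(26592 + R(63, 107)) = (32177 + (326 + 2*(-220)))*(26592 - 35*107**2) = (32177 + (326 - 440))*(26592 - 35*11449) = (32177 - 114)*(26592 - 400715) = 32063*(-374123) = -11995505749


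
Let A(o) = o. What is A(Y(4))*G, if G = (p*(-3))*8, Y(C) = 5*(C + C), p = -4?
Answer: 3840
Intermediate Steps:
Y(C) = 10*C (Y(C) = 5*(2*C) = 10*C)
G = 96 (G = -4*(-3)*8 = 12*8 = 96)
A(Y(4))*G = (10*4)*96 = 40*96 = 3840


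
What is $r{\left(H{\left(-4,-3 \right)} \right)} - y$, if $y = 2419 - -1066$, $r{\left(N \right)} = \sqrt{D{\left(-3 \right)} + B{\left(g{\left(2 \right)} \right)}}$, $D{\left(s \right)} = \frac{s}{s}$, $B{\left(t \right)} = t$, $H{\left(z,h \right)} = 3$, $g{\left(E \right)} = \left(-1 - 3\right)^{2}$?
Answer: $-3485 + \sqrt{17} \approx -3480.9$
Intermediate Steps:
$g{\left(E \right)} = 16$ ($g{\left(E \right)} = \left(-4\right)^{2} = 16$)
$D{\left(s \right)} = 1$
$r{\left(N \right)} = \sqrt{17}$ ($r{\left(N \right)} = \sqrt{1 + 16} = \sqrt{17}$)
$y = 3485$ ($y = 2419 + 1066 = 3485$)
$r{\left(H{\left(-4,-3 \right)} \right)} - y = \sqrt{17} - 3485 = -3485 + \sqrt{17}$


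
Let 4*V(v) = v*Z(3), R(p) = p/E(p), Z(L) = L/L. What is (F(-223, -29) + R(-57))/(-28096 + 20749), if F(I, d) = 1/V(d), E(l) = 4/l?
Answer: -94205/852252 ≈ -0.11054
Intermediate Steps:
Z(L) = 1
R(p) = p²/4 (R(p) = p/((4/p)) = p*(p/4) = p²/4)
V(v) = v/4 (V(v) = (v*1)/4 = v/4)
F(I, d) = 4/d (F(I, d) = 1/(d/4) = 4/d)
(F(-223, -29) + R(-57))/(-28096 + 20749) = (4/(-29) + (¼)*(-57)²)/(-28096 + 20749) = (4*(-1/29) + (¼)*3249)/(-7347) = (-4/29 + 3249/4)*(-1/7347) = (94205/116)*(-1/7347) = -94205/852252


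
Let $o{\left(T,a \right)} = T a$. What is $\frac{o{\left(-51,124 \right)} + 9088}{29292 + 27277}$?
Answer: $\frac{2764}{56569} \approx 0.048861$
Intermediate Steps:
$\frac{o{\left(-51,124 \right)} + 9088}{29292 + 27277} = \frac{\left(-51\right) 124 + 9088}{29292 + 27277} = \frac{-6324 + 9088}{56569} = 2764 \cdot \frac{1}{56569} = \frac{2764}{56569}$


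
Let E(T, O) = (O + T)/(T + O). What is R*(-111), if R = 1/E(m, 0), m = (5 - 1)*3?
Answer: -111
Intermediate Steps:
m = 12 (m = 4*3 = 12)
E(T, O) = 1 (E(T, O) = (O + T)/(O + T) = 1)
R = 1 (R = 1/1 = 1)
R*(-111) = 1*(-111) = -111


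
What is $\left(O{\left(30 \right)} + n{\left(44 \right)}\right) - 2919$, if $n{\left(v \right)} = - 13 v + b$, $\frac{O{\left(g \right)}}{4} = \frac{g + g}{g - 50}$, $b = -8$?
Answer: $-3511$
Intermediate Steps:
$O{\left(g \right)} = \frac{8 g}{-50 + g}$ ($O{\left(g \right)} = 4 \frac{g + g}{g - 50} = 4 \frac{2 g}{-50 + g} = \frac{8 g}{-50 + g}$)
$n{\left(v \right)} = -8 - 13 v$ ($n{\left(v \right)} = - 13 v - 8 = -8 - 13 v$)
$\left(O{\left(30 \right)} + n{\left(44 \right)}\right) - 2919 = \left(8 \cdot 30 \frac{1}{-50 + 30} - 580\right) - 2919 = \left(8 \cdot 30 \frac{1}{-20} - 580\right) - 2919 = \left(8 \cdot 30 \left(- \frac{1}{20}\right) - 580\right) - 2919 = \left(-12 - 580\right) - 2919 = -592 - 2919 = -3511$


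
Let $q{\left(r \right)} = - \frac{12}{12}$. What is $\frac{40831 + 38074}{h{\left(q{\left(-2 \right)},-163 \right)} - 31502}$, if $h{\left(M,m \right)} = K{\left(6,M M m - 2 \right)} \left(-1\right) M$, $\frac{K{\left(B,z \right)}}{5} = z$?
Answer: $- \frac{78905}{32327} \approx -2.4408$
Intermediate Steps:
$K{\left(B,z \right)} = 5 z$
$q{\left(r \right)} = -1$ ($q{\left(r \right)} = \left(-12\right) \frac{1}{12} = -1$)
$h{\left(M,m \right)} = M \left(10 - 5 m M^{2}\right)$ ($h{\left(M,m \right)} = 5 \left(M M m - 2\right) \left(-1\right) M = 5 \left(M^{2} m - 2\right) \left(-1\right) M = 5 \left(m M^{2} - 2\right) \left(-1\right) M = 5 \left(-2 + m M^{2}\right) \left(-1\right) M = \left(-10 + 5 m M^{2}\right) \left(-1\right) M = \left(10 - 5 m M^{2}\right) M = M \left(10 - 5 m M^{2}\right)$)
$\frac{40831 + 38074}{h{\left(q{\left(-2 \right)},-163 \right)} - 31502} = \frac{40831 + 38074}{5 \left(-1\right) \left(2 - - 163 \left(-1\right)^{2}\right) - 31502} = \frac{78905}{5 \left(-1\right) \left(2 - \left(-163\right) 1\right) - 31502} = \frac{78905}{5 \left(-1\right) \left(2 + 163\right) - 31502} = \frac{78905}{5 \left(-1\right) 165 - 31502} = \frac{78905}{-825 - 31502} = \frac{78905}{-32327} = 78905 \left(- \frac{1}{32327}\right) = - \frac{78905}{32327}$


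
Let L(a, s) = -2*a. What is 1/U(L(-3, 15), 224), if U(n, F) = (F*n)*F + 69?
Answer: 1/301125 ≈ 3.3209e-6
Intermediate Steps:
U(n, F) = 69 + n*F**2 (U(n, F) = n*F**2 + 69 = 69 + n*F**2)
1/U(L(-3, 15), 224) = 1/(69 - 2*(-3)*224**2) = 1/(69 + 6*50176) = 1/(69 + 301056) = 1/301125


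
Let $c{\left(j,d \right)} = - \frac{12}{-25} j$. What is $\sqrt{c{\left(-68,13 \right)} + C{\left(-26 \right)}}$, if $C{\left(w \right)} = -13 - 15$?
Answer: $\frac{2 i \sqrt{379}}{5} \approx 7.7872 i$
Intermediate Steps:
$C{\left(w \right)} = -28$
$c{\left(j,d \right)} = \frac{12 j}{25}$ ($c{\left(j,d \right)} = \left(-12\right) \left(- \frac{1}{25}\right) j = \frac{12 j}{25}$)
$\sqrt{c{\left(-68,13 \right)} + C{\left(-26 \right)}} = \sqrt{\frac{12}{25} \left(-68\right) - 28} = \sqrt{- \frac{816}{25} - 28} = \sqrt{- \frac{1516}{25}} = \frac{2 i \sqrt{379}}{5}$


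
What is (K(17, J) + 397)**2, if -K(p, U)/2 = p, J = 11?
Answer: 131769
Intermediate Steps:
K(p, U) = -2*p
(K(17, J) + 397)**2 = (-2*17 + 397)**2 = (-34 + 397)**2 = 363**2 = 131769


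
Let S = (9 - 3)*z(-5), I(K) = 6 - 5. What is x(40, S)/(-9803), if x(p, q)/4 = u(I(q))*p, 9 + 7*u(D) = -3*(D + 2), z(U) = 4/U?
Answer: 2880/68621 ≈ 0.041970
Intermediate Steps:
I(K) = 1
u(D) = -15/7 - 3*D/7 (u(D) = -9/7 + (-3*(D + 2))/7 = -9/7 + (-3*(2 + D))/7 = -9/7 + (-6 - 3*D)/7 = -9/7 + (-6/7 - 3*D/7) = -15/7 - 3*D/7)
S = -24/5 (S = (9 - 3)*(4/(-5)) = 6*(4*(-⅕)) = 6*(-⅘) = -24/5 ≈ -4.8000)
x(p, q) = -72*p/7 (x(p, q) = 4*((-15/7 - 3/7*1)*p) = 4*((-15/7 - 3/7)*p) = 4*(-18*p/7) = -72*p/7)
x(40, S)/(-9803) = -72/7*40/(-9803) = -2880/7*(-1/9803) = 2880/68621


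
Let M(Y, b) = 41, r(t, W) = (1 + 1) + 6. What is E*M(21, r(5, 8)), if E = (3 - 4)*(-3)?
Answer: 123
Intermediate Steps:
r(t, W) = 8 (r(t, W) = 2 + 6 = 8)
E = 3 (E = -1*(-3) = 3)
E*M(21, r(5, 8)) = 3*41 = 123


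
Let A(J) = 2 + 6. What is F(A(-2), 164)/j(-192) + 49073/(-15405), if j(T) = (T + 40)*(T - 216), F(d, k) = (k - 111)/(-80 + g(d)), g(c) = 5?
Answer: -15216610271/4776782400 ≈ -3.1855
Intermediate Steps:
A(J) = 8
F(d, k) = 37/25 - k/75 (F(d, k) = (k - 111)/(-80 + 5) = (-111 + k)/(-75) = (-111 + k)*(-1/75) = 37/25 - k/75)
j(T) = (-216 + T)*(40 + T) (j(T) = (40 + T)*(-216 + T) = (-216 + T)*(40 + T))
F(A(-2), 164)/j(-192) + 49073/(-15405) = (37/25 - 1/75*164)/(-8640 + (-192)² - 176*(-192)) + 49073/(-15405) = (37/25 - 164/75)/(-8640 + 36864 + 33792) + 49073*(-1/15405) = -53/75/62016 - 49073/15405 = -53/75*1/62016 - 49073/15405 = -53/4651200 - 49073/15405 = -15216610271/4776782400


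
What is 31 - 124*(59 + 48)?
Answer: -13237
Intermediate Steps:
31 - 124*(59 + 48) = 31 - 124*107 = 31 - 13268 = -13237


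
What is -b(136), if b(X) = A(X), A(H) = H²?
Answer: -18496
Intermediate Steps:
b(X) = X²
-b(136) = -1*136² = -1*18496 = -18496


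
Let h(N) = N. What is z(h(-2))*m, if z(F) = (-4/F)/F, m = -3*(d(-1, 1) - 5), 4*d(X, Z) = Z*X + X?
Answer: -33/2 ≈ -16.500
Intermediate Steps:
d(X, Z) = X/4 + X*Z/4 (d(X, Z) = (Z*X + X)/4 = (X*Z + X)/4 = (X + X*Z)/4 = X/4 + X*Z/4)
m = 33/2 (m = -3*((¼)*(-1)*(1 + 1) - 5) = -3*((¼)*(-1)*2 - 5) = -3*(-½ - 5) = -3*(-11/2) = 33/2 ≈ 16.500)
z(F) = -4/F²
z(h(-2))*m = -4/(-2)²*(33/2) = -4*¼*(33/2) = -1*33/2 = -33/2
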